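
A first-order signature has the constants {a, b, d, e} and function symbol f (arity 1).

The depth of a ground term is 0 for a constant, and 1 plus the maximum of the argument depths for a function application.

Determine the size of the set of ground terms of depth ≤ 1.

8

Let N_k count ground terms of depth at most k. Each non-constant term of depth ≤ k is some function symbol applied to depth-≤(k−1) arguments, giving N_k = 4 + N_{k-1}.
N_0 = 4
N_1 = 4 + 4 = 8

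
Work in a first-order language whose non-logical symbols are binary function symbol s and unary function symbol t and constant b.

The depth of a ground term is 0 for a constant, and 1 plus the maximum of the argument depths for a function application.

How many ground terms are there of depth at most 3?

183

Write N_k for the number of ground terms of depth ≤ k. A term of depth ≤ k is either a constant or a function symbol applied to arguments of depth ≤ k−1, so N_k = 1 + N_{k-1}^2 + N_{k-1}.
N_0 = 1
N_1 = 1 + 1^2 + 1 = 3
N_2 = 1 + 3^2 + 3 = 13
N_3 = 1 + 13^2 + 13 = 183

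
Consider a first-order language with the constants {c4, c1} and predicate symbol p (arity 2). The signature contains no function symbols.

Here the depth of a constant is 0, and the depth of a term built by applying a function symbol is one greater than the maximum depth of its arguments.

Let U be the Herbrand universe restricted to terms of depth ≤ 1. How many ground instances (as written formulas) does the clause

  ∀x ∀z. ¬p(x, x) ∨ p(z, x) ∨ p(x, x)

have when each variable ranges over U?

4

Ground terms of depth ≤ 1:
  With no function symbols every ground term is a constant, so there are exactly 2 ground terms at every depth bound.
  N_0 = 2
  N_1 = 2
  Explicitly: c4, c1.
So there are 2 ground terms available for substitution.
Each of x, z ranges independently over the available ground terms, and distinct assignments produce distinct instances.
Number of ground instances = 2^2 = 4.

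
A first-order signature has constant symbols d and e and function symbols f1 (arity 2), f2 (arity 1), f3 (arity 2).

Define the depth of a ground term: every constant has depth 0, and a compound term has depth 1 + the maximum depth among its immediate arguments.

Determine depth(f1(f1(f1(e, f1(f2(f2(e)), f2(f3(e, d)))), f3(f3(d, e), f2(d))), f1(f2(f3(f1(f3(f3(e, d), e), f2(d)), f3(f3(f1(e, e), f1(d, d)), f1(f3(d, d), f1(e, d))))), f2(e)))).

depth(f2(e)) = 1 + depth(e) = 1 + 0 = 1
depth(f2(f2(e))) = 1 + depth(f2(e)) = 1 + 1 = 2
depth(f3(e, d)) = 1 + max(0, 0) = 1
depth(f2(f3(e, d))) = 1 + depth(f3(e, d)) = 1 + 1 = 2
depth(f1(f2(f2(e)), f2(f3(e, d)))) = 1 + max(2, 2) = 3
depth(f1(e, f1(f2(f2(e)), f2(f3(e, d))))) = 1 + max(0, 3) = 4
depth(f3(d, e)) = 1 + max(0, 0) = 1
depth(f2(d)) = 1 + depth(d) = 1 + 0 = 1
depth(f3(f3(d, e), f2(d))) = 1 + max(1, 1) = 2
depth(f1(f1(e, f1(f2(f2(e)), f2(f3(e, d)))), f3(f3(d, e), f2(d)))) = 1 + max(4, 2) = 5
depth(f3(f3(e, d), e)) = 1 + max(1, 0) = 2
depth(f1(f3(f3(e, d), e), f2(d))) = 1 + max(2, 1) = 3
depth(f1(e, e)) = 1 + max(0, 0) = 1
depth(f1(d, d)) = 1 + max(0, 0) = 1
depth(f3(f1(e, e), f1(d, d))) = 1 + max(1, 1) = 2
depth(f3(d, d)) = 1 + max(0, 0) = 1
depth(f1(e, d)) = 1 + max(0, 0) = 1
depth(f1(f3(d, d), f1(e, d))) = 1 + max(1, 1) = 2
depth(f3(f3(f1(e, e), f1(d, d)), f1(f3(d, d), f1(e, d)))) = 1 + max(2, 2) = 3
depth(f3(f1(f3(f3(e, d), e), f2(d)), f3(f3(f1(e, e), f1(d, d)), f1(f3(d, d), f1(e, d))))) = 1 + max(3, 3) = 4
depth(f2(f3(f1(f3(f3(e, d), e), f2(d)), f3(f3(f1(e, e), f1(d, d)), f1(f3(d, d), f1(e, d)))))) = 1 + depth(f3(f1(f3(f3(e, d), e), f2(d)), f3(f3(f1(e, e), f1(d, d)), f1(f3(d, d), f1(e, d))))) = 1 + 4 = 5
depth(f1(f2(f3(f1(f3(f3(e, d), e), f2(d)), f3(f3(f1(e, e), f1(d, d)), f1(f3(d, d), f1(e, d))))), f2(e))) = 1 + max(5, 1) = 6
depth(f1(f1(f1(e, f1(f2(f2(e)), f2(f3(e, d)))), f3(f3(d, e), f2(d))), f1(f2(f3(f1(f3(f3(e, d), e), f2(d)), f3(f3(f1(e, e), f1(d, d)), f1(f3(d, d), f1(e, d))))), f2(e)))) = 1 + max(5, 6) = 7

7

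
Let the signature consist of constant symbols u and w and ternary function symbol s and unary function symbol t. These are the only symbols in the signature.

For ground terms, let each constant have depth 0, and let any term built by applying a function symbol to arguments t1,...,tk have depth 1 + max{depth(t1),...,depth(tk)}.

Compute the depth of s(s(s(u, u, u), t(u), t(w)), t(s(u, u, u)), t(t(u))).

depth(s(u, u, u)) = 1 + max(0, 0, 0) = 1
depth(t(u)) = 1 + depth(u) = 1 + 0 = 1
depth(t(w)) = 1 + depth(w) = 1 + 0 = 1
depth(s(s(u, u, u), t(u), t(w))) = 1 + max(1, 1, 1) = 2
depth(t(s(u, u, u))) = 1 + depth(s(u, u, u)) = 1 + 1 = 2
depth(t(t(u))) = 1 + depth(t(u)) = 1 + 1 = 2
depth(s(s(s(u, u, u), t(u), t(w)), t(s(u, u, u)), t(t(u)))) = 1 + max(2, 2, 2) = 3

3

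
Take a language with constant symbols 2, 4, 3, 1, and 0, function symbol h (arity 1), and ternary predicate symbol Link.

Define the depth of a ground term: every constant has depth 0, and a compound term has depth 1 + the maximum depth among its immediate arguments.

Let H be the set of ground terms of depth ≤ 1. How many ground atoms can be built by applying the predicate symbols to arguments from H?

1000

First count ground terms of depth ≤ 1.
If N_k denotes the number of depth-≤k ground terms, the 5 constants give N_0 = 5, and each function symbol of arity r contributes N_{k-1}^r new terms at level k: N_k = 5 + N_{k-1}.
N_0 = 5
N_1 = 5 + 5 = 10
So |H| = 10.
For each predicate symbol, the number of ground atoms is |H| raised to its arity; summing:
  Link: 10^3 = 1000
Total ground atoms: 1000.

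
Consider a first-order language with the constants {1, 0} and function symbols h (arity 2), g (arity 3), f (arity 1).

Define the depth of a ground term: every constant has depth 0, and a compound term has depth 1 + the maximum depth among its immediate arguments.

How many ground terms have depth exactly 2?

4354

Count level by level. With function symbols h/2, g/3, f/1, the terms of depth ≤ k are the 2 constants together with each function applied to depth-≤(k−1) tuples, so N_k = 2 + N_{k-1}^2 + N_{k-1}^3 + N_{k-1}.
N_0 = 2
N_1 = 2 + 2^2 + 2^3 + 2 = 16
N_2 = 2 + 16^2 + 16^3 + 16 = 4370
Terms of depth exactly 2: N_2 − N_1 = 4370 − 16 = 4354.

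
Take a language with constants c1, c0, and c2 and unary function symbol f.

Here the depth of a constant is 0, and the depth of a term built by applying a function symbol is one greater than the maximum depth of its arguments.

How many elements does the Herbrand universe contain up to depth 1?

If N_k denotes the number of depth-≤k ground terms, the 3 constants give N_0 = 3, and each function symbol of arity r contributes N_{k-1}^r new terms at level k: N_k = 3 + N_{k-1}.
N_0 = 3
N_1 = 3 + 3 = 6
Explicitly: c1, c0, c2, f(c1), f(c0), f(c2).

6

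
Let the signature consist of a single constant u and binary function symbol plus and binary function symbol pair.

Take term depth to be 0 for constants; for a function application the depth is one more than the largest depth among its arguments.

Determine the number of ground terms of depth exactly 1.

2

Let N_k = |{terms of depth ≤ k}|. Then N_0 = 1 and N_k = 1 + N_{k-1}^2 + N_{k-1}^2 for k ≥ 1 (one summand per function symbol, arity giving the exponent).
N_0 = 1
N_1 = 1 + 1^2 + 1^2 = 3
Terms of depth exactly 1: N_1 − N_0 = 3 − 1 = 2.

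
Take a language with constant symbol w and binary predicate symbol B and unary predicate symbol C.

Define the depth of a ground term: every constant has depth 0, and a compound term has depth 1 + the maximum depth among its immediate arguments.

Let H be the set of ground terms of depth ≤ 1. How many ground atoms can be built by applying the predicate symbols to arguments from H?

2

First count ground terms of depth ≤ 1.
With no function symbols every ground term is a constant, so there is exactly 1 ground term at every depth bound.
N_0 = 1
N_1 = 1
Explicitly: w.
So |H| = 1.
Ground atoms are formed by filling each argument slot of a predicate with a term from H, so an r-ary predicate gives |H|^r atoms:
  B: 1^2 = 1;  C: 1
Total ground atoms: 1 + 1 = 2.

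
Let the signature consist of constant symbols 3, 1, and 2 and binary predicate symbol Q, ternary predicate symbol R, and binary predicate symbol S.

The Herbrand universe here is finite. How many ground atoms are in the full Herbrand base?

45

With no function symbols, the Herbrand universe is just the 3 constants.
Ground atoms per predicate: Q: 3^2 = 9, R: 3^3 = 27, S: 3^2 = 9.
Herbrand base size = 9 + 27 + 9 = 45.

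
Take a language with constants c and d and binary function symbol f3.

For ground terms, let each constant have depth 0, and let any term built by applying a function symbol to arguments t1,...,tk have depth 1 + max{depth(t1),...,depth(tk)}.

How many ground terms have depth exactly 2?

Count level by level. With function symbols f3/2, the terms of depth ≤ k are the 2 constants together with each function applied to depth-≤(k−1) tuples, so N_k = 2 + N_{k-1}^2.
N_0 = 2
N_1 = 2 + 2^2 = 6
N_2 = 2 + 6^2 = 38
Terms of depth exactly 2: N_2 − N_1 = 38 − 6 = 32.

32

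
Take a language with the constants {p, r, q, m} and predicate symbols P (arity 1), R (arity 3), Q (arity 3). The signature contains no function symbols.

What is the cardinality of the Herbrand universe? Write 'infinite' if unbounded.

4

There are no function symbols, so every ground term is one of the 4 constants.
The Herbrand universe is {p, r, q, m}, which is finite with 4 elements.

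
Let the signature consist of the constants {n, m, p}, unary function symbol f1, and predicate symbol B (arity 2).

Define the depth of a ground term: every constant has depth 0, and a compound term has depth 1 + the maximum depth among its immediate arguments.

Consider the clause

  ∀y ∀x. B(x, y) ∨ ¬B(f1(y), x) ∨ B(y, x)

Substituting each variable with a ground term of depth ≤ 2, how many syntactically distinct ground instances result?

81

Ground terms of depth ≤ 2:
  Count level by level. With function symbols f1/1, the terms of depth ≤ k are the 3 constants together with each function applied to depth-≤(k−1) tuples, so N_k = 3 + N_{k-1}.
  N_0 = 3
  N_1 = 3 + 3 = 6
  N_2 = 3 + 6 = 9
So there are 9 ground terms available for substitution.
Each of y, x ranges independently over the available ground terms, and distinct assignments produce distinct instances.
Number of ground instances = 9^2 = 81.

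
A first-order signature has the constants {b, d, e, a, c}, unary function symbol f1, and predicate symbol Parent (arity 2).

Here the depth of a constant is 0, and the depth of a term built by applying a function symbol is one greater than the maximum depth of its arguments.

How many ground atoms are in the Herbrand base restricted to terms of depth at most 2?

225

First count ground terms of depth ≤ 2.
If N_k denotes the number of depth-≤k ground terms, the 5 constants give N_0 = 5, and each function symbol of arity r contributes N_{k-1}^r new terms at level k: N_k = 5 + N_{k-1}.
N_0 = 5
N_1 = 5 + 5 = 10
N_2 = 5 + 10 = 15
So |H| = 15.
A ground atom is a predicate applied to a tuple of terms from H, so the count is the sum over predicates of |H|^arity:
  Parent: 15^2 = 225
Total ground atoms: 225.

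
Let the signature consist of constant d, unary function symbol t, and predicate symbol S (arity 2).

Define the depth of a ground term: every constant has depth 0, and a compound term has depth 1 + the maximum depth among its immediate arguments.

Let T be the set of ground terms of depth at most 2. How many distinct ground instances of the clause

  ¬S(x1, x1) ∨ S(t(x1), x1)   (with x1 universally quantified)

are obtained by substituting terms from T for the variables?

3

Ground terms of depth ≤ 2:
  If N_k denotes the number of depth-≤k ground terms, the 1 constant gives N_0 = 1, and each function symbol of arity r contributes N_{k-1}^r new terms at level k: N_k = 1 + N_{k-1}.
  N_0 = 1
  N_1 = 1 + 1 = 2
  N_2 = 1 + 2 = 3
  Explicitly: d, t(d), t(t(d)).
So there are 3 ground terms available for substitution.
The clause has 1 distinct variable (x1), which appears in the body. In the free term algebra distinct substitutions yield syntactically distinct ground instances.
Number of ground instances = 3.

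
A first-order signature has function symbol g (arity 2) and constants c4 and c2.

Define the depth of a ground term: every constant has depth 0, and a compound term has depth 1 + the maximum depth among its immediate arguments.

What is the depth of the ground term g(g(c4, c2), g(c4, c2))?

depth(g(c4, c2)) = 1 + max(0, 0) = 1
depth(g(g(c4, c2), g(c4, c2))) = 1 + max(1, 1) = 2

2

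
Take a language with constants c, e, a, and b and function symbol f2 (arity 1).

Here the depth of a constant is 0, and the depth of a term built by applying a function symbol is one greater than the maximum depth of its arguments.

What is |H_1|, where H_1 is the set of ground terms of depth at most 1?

Let N_k = |{terms of depth ≤ k}|. Then N_0 = 4 and N_k = 4 + N_{k-1} for k ≥ 1 (one summand per function symbol, arity giving the exponent).
N_0 = 4
N_1 = 4 + 4 = 8

8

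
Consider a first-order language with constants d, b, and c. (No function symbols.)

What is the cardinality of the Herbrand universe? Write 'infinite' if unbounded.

3

There are no function symbols, so every ground term is one of the 3 constants.
The Herbrand universe is {d, b, c}, which is finite with 3 elements.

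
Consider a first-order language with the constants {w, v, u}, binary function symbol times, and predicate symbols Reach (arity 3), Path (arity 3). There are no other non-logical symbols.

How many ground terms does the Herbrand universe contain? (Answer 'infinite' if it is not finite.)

infinite

The signature has at least one function symbol (times, arity 2) and at least one constant (w).
Iterating times gives infinitely many distinct ground terms: w, times(w, w), times(times(w, w), times(w, w)), ...
So the Herbrand universe is infinite.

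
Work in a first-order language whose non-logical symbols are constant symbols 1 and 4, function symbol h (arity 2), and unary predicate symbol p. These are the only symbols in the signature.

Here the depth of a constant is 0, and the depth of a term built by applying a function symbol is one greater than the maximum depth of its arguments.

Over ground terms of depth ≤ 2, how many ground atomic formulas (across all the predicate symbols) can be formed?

38

First count ground terms of depth ≤ 2.
If N_k denotes the number of depth-≤k ground terms, the 2 constants give N_0 = 2, and each function symbol of arity r contributes N_{k-1}^r new terms at level k: N_k = 2 + N_{k-1}^2.
N_0 = 2
N_1 = 2 + 2^2 = 6
N_2 = 2 + 6^2 = 38
So |H| = 38.
For each predicate symbol, the number of ground atoms is |H| raised to its arity; summing:
  p: 38
Total ground atoms: 38.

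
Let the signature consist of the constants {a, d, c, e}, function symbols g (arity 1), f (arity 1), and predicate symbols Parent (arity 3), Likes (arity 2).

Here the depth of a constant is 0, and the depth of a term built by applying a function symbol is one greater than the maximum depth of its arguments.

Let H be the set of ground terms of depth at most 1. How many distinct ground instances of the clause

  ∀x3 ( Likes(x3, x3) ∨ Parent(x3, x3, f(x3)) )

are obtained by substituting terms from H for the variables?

Ground terms of depth ≤ 1:
  Let N_k = |{terms of depth ≤ k}|. Then N_0 = 4 and N_k = 4 + N_{k-1} + N_{k-1} for k ≥ 1 (one summand per function symbol, arity giving the exponent).
  N_0 = 4
  N_1 = 4 + 4 + 4 = 12
  Explicitly: a, d, c, e, g(a), g(d), g(c), g(e), f(a), f(d), f(c), f(e).
So there are 12 ground terms available for substitution.
The variable x3 ranges independently over the available ground terms, and distinct assignments produce distinct instances.
Number of ground instances = 12.

12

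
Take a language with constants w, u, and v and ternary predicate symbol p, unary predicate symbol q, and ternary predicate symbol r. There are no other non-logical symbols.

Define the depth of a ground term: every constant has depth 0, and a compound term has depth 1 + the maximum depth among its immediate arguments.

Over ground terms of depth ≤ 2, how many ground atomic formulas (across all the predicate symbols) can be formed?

First count ground terms of depth ≤ 2.
With no function symbols every ground term is a constant, so there are exactly 3 ground terms at every depth bound.
N_0 = 3
N_1 = 3
N_2 = 3
So |H| = 3.
For each predicate symbol, the number of ground atoms is |H| raised to its arity; summing:
  p: 3^3 = 27;  q: 3;  r: 3^3 = 27
Total ground atoms: 27 + 3 + 27 = 57.

57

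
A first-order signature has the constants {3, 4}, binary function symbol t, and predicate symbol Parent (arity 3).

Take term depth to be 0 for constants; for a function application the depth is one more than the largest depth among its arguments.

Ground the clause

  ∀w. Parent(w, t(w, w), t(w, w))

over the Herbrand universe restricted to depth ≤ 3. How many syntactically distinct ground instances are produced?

Ground terms of depth ≤ 3:
  Count level by level. With function symbols t/2, the terms of depth ≤ k are the 2 constants together with each function applied to depth-≤(k−1) tuples, so N_k = 2 + N_{k-1}^2.
  N_0 = 2
  N_1 = 2 + 2^2 = 6
  N_2 = 2 + 6^2 = 38
  N_3 = 2 + 38^2 = 1446
So there are 1446 ground terms available for substitution.
The variable w ranges independently over the available ground terms, and distinct assignments produce distinct instances.
Number of ground instances = 1446.

1446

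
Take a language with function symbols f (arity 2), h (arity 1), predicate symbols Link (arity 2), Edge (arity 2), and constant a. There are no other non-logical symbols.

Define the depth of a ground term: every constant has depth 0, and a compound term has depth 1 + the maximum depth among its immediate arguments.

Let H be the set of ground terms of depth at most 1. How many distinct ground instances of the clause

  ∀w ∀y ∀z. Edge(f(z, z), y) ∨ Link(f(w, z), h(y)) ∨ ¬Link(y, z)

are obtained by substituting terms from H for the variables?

27

Ground terms of depth ≤ 1:
  Let N_k = |{terms of depth ≤ k}|. Then N_0 = 1 and N_k = 1 + N_{k-1}^2 + N_{k-1} for k ≥ 1 (one summand per function symbol, arity giving the exponent).
  N_0 = 1
  N_1 = 1 + 1^2 + 1 = 3
  Explicitly: a, f(a, a), h(a).
So there are 3 ground terms available for substitution.
There are 3 variables to instantiate (w, y, z), each occurring in at least one literal, so different choices give different ground instances.
Number of ground instances = 3^3 = 27.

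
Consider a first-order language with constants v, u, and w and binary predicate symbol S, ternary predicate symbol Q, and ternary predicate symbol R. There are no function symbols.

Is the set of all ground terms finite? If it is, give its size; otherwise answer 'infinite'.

3

There are no function symbols, so every ground term is one of the 3 constants.
The Herbrand universe is {v, u, w}, which is finite with 3 elements.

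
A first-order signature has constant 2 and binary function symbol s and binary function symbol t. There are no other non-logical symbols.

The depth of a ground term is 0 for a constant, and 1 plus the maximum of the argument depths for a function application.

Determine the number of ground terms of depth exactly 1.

Count level by level. With function symbols s/2, t/2, the terms of depth ≤ k are the 1 constant together with each function applied to depth-≤(k−1) tuples, so N_k = 1 + N_{k-1}^2 + N_{k-1}^2.
N_0 = 1
N_1 = 1 + 1^2 + 1^2 = 3
Terms of depth exactly 1: N_1 − N_0 = 3 − 1 = 2.

2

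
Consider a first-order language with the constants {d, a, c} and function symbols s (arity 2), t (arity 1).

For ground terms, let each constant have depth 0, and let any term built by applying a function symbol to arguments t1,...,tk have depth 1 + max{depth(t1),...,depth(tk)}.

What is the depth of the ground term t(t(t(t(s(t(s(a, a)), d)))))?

depth(s(a, a)) = 1 + max(0, 0) = 1
depth(t(s(a, a))) = 1 + depth(s(a, a)) = 1 + 1 = 2
depth(s(t(s(a, a)), d)) = 1 + max(2, 0) = 3
depth(t(s(t(s(a, a)), d))) = 1 + depth(s(t(s(a, a)), d)) = 1 + 3 = 4
depth(t(t(s(t(s(a, a)), d)))) = 1 + depth(t(s(t(s(a, a)), d))) = 1 + 4 = 5
depth(t(t(t(s(t(s(a, a)), d))))) = 1 + depth(t(t(s(t(s(a, a)), d)))) = 1 + 5 = 6
depth(t(t(t(t(s(t(s(a, a)), d)))))) = 1 + depth(t(t(t(s(t(s(a, a)), d))))) = 1 + 6 = 7

7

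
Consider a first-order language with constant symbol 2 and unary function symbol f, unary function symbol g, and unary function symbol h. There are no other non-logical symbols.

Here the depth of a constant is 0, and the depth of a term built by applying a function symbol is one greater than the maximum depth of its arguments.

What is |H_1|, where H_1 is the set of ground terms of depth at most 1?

4

Let N_k count ground terms of depth at most k. Each non-constant term of depth ≤ k is some function symbol applied to depth-≤(k−1) arguments, giving N_k = 1 + N_{k-1} + N_{k-1} + N_{k-1}.
N_0 = 1
N_1 = 1 + 1 + 1 + 1 = 4
Explicitly: 2, f(2), g(2), h(2).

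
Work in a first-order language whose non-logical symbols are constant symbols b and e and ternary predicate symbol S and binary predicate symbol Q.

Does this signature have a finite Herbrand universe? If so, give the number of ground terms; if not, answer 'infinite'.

There are no function symbols, so every ground term is one of the 2 constants.
The Herbrand universe is {b, e}, which is finite with 2 elements.

2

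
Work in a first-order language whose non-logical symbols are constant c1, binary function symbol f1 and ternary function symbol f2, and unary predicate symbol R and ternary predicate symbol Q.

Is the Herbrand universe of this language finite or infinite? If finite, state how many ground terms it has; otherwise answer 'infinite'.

The signature has at least one function symbol (f1, arity 2) and at least one constant (c1).
Iterating f1 gives infinitely many distinct ground terms: c1, f1(c1, c1), f1(f1(c1, c1), f1(c1, c1)), ...
So the Herbrand universe is infinite.

infinite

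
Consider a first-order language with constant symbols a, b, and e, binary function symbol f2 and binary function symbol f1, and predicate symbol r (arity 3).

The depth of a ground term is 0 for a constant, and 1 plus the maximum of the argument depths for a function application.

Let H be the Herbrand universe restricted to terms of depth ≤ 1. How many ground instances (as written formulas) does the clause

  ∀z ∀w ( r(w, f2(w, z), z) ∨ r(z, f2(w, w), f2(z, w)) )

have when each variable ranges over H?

441

Ground terms of depth ≤ 1:
  If N_k denotes the number of depth-≤k ground terms, the 3 constants give N_0 = 3, and each function symbol of arity r contributes N_{k-1}^r new terms at level k: N_k = 3 + N_{k-1}^2 + N_{k-1}^2.
  N_0 = 3
  N_1 = 3 + 3^2 + 3^2 = 21
So there are 21 ground terms available for substitution.
The clause has 2 distinct variables (z, w), each appearing in the body. In the free term algebra distinct substitutions yield syntactically distinct ground instances.
Number of ground instances = 21^2 = 441.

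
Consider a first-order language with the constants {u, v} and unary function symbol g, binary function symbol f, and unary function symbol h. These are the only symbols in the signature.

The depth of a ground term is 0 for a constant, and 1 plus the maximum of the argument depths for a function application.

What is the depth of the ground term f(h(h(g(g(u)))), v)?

5

depth(g(u)) = 1 + depth(u) = 1 + 0 = 1
depth(g(g(u))) = 1 + depth(g(u)) = 1 + 1 = 2
depth(h(g(g(u)))) = 1 + depth(g(g(u))) = 1 + 2 = 3
depth(h(h(g(g(u))))) = 1 + depth(h(g(g(u)))) = 1 + 3 = 4
depth(f(h(h(g(g(u)))), v)) = 1 + max(4, 0) = 5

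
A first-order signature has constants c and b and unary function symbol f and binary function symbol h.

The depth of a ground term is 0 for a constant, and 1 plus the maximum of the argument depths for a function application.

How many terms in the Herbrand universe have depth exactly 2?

66

Write N_k for the number of ground terms of depth ≤ k. A term of depth ≤ k is either a constant or a function symbol applied to arguments of depth ≤ k−1, so N_k = 2 + N_{k-1} + N_{k-1}^2.
N_0 = 2
N_1 = 2 + 2 + 2^2 = 8
N_2 = 2 + 8 + 8^2 = 74
Terms of depth exactly 2: N_2 − N_1 = 74 − 8 = 66.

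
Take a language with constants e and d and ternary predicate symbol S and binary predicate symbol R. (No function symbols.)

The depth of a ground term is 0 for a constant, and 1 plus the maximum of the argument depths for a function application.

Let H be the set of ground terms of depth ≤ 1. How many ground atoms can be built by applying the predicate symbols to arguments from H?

First count ground terms of depth ≤ 1.
With no function symbols every ground term is a constant, so there are exactly 2 ground terms at every depth bound.
N_0 = 2
N_1 = 2
So |H| = 2.
For each predicate symbol, the number of ground atoms is |H| raised to its arity; summing:
  S: 2^3 = 8;  R: 2^2 = 4
Total ground atoms: 8 + 4 = 12.

12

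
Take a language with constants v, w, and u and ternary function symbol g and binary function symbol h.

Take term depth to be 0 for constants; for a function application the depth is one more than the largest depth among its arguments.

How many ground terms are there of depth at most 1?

Let N_k count ground terms of depth at most k. Each non-constant term of depth ≤ k is some function symbol applied to depth-≤(k−1) arguments, giving N_k = 3 + N_{k-1}^3 + N_{k-1}^2.
N_0 = 3
N_1 = 3 + 3^3 + 3^2 = 39

39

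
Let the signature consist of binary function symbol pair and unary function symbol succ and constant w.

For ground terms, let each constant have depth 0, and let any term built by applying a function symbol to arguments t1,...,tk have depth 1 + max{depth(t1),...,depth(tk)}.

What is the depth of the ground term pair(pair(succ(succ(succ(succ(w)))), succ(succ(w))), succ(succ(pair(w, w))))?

depth(succ(w)) = 1 + depth(w) = 1 + 0 = 1
depth(succ(succ(w))) = 1 + depth(succ(w)) = 1 + 1 = 2
depth(succ(succ(succ(w)))) = 1 + depth(succ(succ(w))) = 1 + 2 = 3
depth(succ(succ(succ(succ(w))))) = 1 + depth(succ(succ(succ(w)))) = 1 + 3 = 4
depth(pair(succ(succ(succ(succ(w)))), succ(succ(w)))) = 1 + max(4, 2) = 5
depth(pair(w, w)) = 1 + max(0, 0) = 1
depth(succ(pair(w, w))) = 1 + depth(pair(w, w)) = 1 + 1 = 2
depth(succ(succ(pair(w, w)))) = 1 + depth(succ(pair(w, w))) = 1 + 2 = 3
depth(pair(pair(succ(succ(succ(succ(w)))), succ(succ(w))), succ(succ(pair(w, w))))) = 1 + max(5, 3) = 6

6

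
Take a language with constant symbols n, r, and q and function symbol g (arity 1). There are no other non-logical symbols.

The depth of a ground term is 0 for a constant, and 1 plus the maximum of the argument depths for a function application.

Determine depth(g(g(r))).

depth(g(r)) = 1 + depth(r) = 1 + 0 = 1
depth(g(g(r))) = 1 + depth(g(r)) = 1 + 1 = 2

2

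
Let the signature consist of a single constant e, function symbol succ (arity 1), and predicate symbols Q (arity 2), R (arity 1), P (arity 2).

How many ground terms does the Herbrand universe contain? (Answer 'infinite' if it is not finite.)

infinite

The signature has at least one function symbol (succ, arity 1) and at least one constant (e).
Iterating succ gives infinitely many distinct ground terms: e, succ(e), succ(succ(e)), ...
So the Herbrand universe is infinite.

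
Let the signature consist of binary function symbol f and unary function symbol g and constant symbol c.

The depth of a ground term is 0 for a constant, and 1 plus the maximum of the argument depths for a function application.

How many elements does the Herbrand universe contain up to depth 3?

Let N_k count ground terms of depth at most k. Each non-constant term of depth ≤ k is some function symbol applied to depth-≤(k−1) arguments, giving N_k = 1 + N_{k-1}^2 + N_{k-1}.
N_0 = 1
N_1 = 1 + 1^2 + 1 = 3
N_2 = 1 + 3^2 + 3 = 13
N_3 = 1 + 13^2 + 13 = 183

183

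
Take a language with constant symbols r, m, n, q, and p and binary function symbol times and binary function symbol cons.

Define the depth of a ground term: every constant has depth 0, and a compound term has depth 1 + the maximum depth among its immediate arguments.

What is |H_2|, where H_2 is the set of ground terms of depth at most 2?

6055

Count level by level. With function symbols times/2, cons/2, the terms of depth ≤ k are the 5 constants together with each function applied to depth-≤(k−1) tuples, so N_k = 5 + N_{k-1}^2 + N_{k-1}^2.
N_0 = 5
N_1 = 5 + 5^2 + 5^2 = 55
N_2 = 5 + 55^2 + 55^2 = 6055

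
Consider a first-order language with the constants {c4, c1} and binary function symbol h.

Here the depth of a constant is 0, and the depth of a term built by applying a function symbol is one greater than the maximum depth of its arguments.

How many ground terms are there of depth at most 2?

38

Count level by level. With function symbols h/2, the terms of depth ≤ k are the 2 constants together with each function applied to depth-≤(k−1) tuples, so N_k = 2 + N_{k-1}^2.
N_0 = 2
N_1 = 2 + 2^2 = 6
N_2 = 2 + 6^2 = 38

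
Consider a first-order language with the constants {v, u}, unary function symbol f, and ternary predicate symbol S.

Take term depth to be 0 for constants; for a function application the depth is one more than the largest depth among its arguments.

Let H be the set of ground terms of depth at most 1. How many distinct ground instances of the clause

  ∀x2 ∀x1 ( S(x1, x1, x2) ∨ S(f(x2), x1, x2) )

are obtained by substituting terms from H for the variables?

16

Ground terms of depth ≤ 1:
  Count level by level. With function symbols f/1, the terms of depth ≤ k are the 2 constants together with each function applied to depth-≤(k−1) tuples, so N_k = 2 + N_{k-1}.
  N_0 = 2
  N_1 = 2 + 2 = 4
  Explicitly: v, u, f(v), f(u).
So there are 4 ground terms available for substitution.
There are 2 variables to instantiate (x2, x1), each occurring in at least one literal, so different choices give different ground instances.
Number of ground instances = 4^2 = 16.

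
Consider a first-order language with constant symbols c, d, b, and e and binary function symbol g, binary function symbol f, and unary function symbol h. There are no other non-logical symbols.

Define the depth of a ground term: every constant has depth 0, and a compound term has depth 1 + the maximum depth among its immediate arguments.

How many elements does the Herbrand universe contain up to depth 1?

40

Write N_k for the number of ground terms of depth ≤ k. A term of depth ≤ k is either a constant or a function symbol applied to arguments of depth ≤ k−1, so N_k = 4 + N_{k-1}^2 + N_{k-1}^2 + N_{k-1}.
N_0 = 4
N_1 = 4 + 4^2 + 4^2 + 4 = 40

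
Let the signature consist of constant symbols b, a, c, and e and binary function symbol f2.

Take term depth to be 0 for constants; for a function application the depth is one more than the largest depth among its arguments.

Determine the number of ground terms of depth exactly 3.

Write N_k for the number of ground terms of depth ≤ k. A term of depth ≤ k is either a constant or a function symbol applied to arguments of depth ≤ k−1, so N_k = 4 + N_{k-1}^2.
N_0 = 4
N_1 = 4 + 4^2 = 20
N_2 = 4 + 20^2 = 404
N_3 = 4 + 404^2 = 163220
Terms of depth exactly 3: N_3 − N_2 = 163220 − 404 = 162816.

162816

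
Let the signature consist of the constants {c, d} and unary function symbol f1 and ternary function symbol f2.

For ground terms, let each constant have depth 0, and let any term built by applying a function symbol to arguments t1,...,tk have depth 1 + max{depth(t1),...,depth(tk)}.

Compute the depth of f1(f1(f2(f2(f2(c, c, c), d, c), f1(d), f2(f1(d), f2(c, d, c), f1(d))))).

5

depth(f2(c, c, c)) = 1 + max(0, 0, 0) = 1
depth(f2(f2(c, c, c), d, c)) = 1 + max(1, 0, 0) = 2
depth(f1(d)) = 1 + depth(d) = 1 + 0 = 1
depth(f2(c, d, c)) = 1 + max(0, 0, 0) = 1
depth(f2(f1(d), f2(c, d, c), f1(d))) = 1 + max(1, 1, 1) = 2
depth(f2(f2(f2(c, c, c), d, c), f1(d), f2(f1(d), f2(c, d, c), f1(d)))) = 1 + max(2, 1, 2) = 3
depth(f1(f2(f2(f2(c, c, c), d, c), f1(d), f2(f1(d), f2(c, d, c), f1(d))))) = 1 + depth(f2(f2(f2(c, c, c), d, c), f1(d), f2(f1(d), f2(c, d, c), f1(d)))) = 1 + 3 = 4
depth(f1(f1(f2(f2(f2(c, c, c), d, c), f1(d), f2(f1(d), f2(c, d, c), f1(d)))))) = 1 + depth(f1(f2(f2(f2(c, c, c), d, c), f1(d), f2(f1(d), f2(c, d, c), f1(d))))) = 1 + 4 = 5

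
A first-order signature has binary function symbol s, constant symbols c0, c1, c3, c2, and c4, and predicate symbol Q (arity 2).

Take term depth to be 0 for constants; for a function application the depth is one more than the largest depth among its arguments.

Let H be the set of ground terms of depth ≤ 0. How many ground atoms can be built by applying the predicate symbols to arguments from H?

25

First count ground terms of depth ≤ 0.
Count level by level. With function symbols s/2, the terms of depth ≤ k are the 5 constants together with each function applied to depth-≤(k−1) tuples, so N_k = 5 + N_{k-1}^2.
N_0 = 5
Explicitly: c0, c1, c3, c2, c4.
So |H| = 5.
A ground atom is a predicate applied to a tuple of terms from H, so the count is the sum over predicates of |H|^arity:
  Q: 5^2 = 25
Total ground atoms: 25.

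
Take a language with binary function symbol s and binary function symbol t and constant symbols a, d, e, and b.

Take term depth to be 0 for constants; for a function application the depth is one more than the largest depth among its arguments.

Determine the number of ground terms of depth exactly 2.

2560

Write N_k for the number of ground terms of depth ≤ k. A term of depth ≤ k is either a constant or a function symbol applied to arguments of depth ≤ k−1, so N_k = 4 + N_{k-1}^2 + N_{k-1}^2.
N_0 = 4
N_1 = 4 + 4^2 + 4^2 = 36
N_2 = 4 + 36^2 + 36^2 = 2596
Terms of depth exactly 2: N_2 − N_1 = 2596 − 36 = 2560.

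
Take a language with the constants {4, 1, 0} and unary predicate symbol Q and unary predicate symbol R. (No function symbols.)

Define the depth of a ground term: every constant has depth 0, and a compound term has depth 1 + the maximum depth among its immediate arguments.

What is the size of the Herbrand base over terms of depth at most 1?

First count ground terms of depth ≤ 1.
With no function symbols every ground term is a constant, so there are exactly 3 ground terms at every depth bound.
N_0 = 3
N_1 = 3
Explicitly: 4, 1, 0.
So |H| = 3.
For each predicate symbol, the number of ground atoms is |H| raised to its arity; summing:
  Q: 3;  R: 3
Total ground atoms: 3 + 3 = 6.

6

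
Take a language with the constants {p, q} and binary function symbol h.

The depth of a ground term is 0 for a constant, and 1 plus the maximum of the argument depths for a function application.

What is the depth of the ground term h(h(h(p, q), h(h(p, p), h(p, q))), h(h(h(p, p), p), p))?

depth(h(p, q)) = 1 + max(0, 0) = 1
depth(h(p, p)) = 1 + max(0, 0) = 1
depth(h(h(p, p), h(p, q))) = 1 + max(1, 1) = 2
depth(h(h(p, q), h(h(p, p), h(p, q)))) = 1 + max(1, 2) = 3
depth(h(h(p, p), p)) = 1 + max(1, 0) = 2
depth(h(h(h(p, p), p), p)) = 1 + max(2, 0) = 3
depth(h(h(h(p, q), h(h(p, p), h(p, q))), h(h(h(p, p), p), p))) = 1 + max(3, 3) = 4

4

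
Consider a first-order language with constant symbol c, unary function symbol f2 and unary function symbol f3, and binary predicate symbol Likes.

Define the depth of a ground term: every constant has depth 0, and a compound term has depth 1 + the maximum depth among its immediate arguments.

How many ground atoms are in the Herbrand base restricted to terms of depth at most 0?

1

First count ground terms of depth ≤ 0.
If N_k denotes the number of depth-≤k ground terms, the 1 constant gives N_0 = 1, and each function symbol of arity r contributes N_{k-1}^r new terms at level k: N_k = 1 + N_{k-1} + N_{k-1}.
N_0 = 1
So |H| = 1.
For each predicate symbol, the number of ground atoms is |H| raised to its arity; summing:
  Likes: 1^2 = 1
Total ground atoms: 1.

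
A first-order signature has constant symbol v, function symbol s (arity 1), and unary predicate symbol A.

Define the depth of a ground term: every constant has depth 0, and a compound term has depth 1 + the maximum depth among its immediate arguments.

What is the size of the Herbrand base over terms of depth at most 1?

First count ground terms of depth ≤ 1.
Write N_k for the number of ground terms of depth ≤ k. A term of depth ≤ k is either a constant or a function symbol applied to arguments of depth ≤ k−1, so N_k = 1 + N_{k-1}.
N_0 = 1
N_1 = 1 + 1 = 2
Explicitly: v, s(v).
So |H| = 2.
Ground atoms are formed by filling each argument slot of a predicate with a term from H, so an r-ary predicate gives |H|^r atoms:
  A: 2
Total ground atoms: 2.

2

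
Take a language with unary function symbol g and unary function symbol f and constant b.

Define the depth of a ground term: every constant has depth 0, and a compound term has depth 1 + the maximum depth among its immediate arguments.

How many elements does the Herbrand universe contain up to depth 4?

Count level by level. With function symbols g/1, f/1, the terms of depth ≤ k are the 1 constant together with each function applied to depth-≤(k−1) tuples, so N_k = 1 + N_{k-1} + N_{k-1}.
N_0 = 1
N_1 = 1 + 1 + 1 = 3
N_2 = 1 + 3 + 3 = 7
N_3 = 1 + 7 + 7 = 15
N_4 = 1 + 15 + 15 = 31

31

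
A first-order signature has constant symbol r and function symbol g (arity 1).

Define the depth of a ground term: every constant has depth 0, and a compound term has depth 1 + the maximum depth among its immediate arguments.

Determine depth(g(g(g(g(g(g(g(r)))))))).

7

depth(g(r)) = 1 + depth(r) = 1 + 0 = 1
depth(g(g(r))) = 1 + depth(g(r)) = 1 + 1 = 2
depth(g(g(g(r)))) = 1 + depth(g(g(r))) = 1 + 2 = 3
depth(g(g(g(g(r))))) = 1 + depth(g(g(g(r)))) = 1 + 3 = 4
depth(g(g(g(g(g(r)))))) = 1 + depth(g(g(g(g(r))))) = 1 + 4 = 5
depth(g(g(g(g(g(g(r))))))) = 1 + depth(g(g(g(g(g(r)))))) = 1 + 5 = 6
depth(g(g(g(g(g(g(g(r)))))))) = 1 + depth(g(g(g(g(g(g(r))))))) = 1 + 6 = 7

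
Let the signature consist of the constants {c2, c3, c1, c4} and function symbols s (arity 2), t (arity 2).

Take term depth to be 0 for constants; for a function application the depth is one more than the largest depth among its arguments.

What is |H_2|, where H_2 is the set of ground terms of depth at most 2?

2596

Write N_k for the number of ground terms of depth ≤ k. A term of depth ≤ k is either a constant or a function symbol applied to arguments of depth ≤ k−1, so N_k = 4 + N_{k-1}^2 + N_{k-1}^2.
N_0 = 4
N_1 = 4 + 4^2 + 4^2 = 36
N_2 = 4 + 36^2 + 36^2 = 2596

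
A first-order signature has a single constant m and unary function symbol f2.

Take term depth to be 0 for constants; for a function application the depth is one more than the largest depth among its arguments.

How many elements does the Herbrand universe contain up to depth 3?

4

Let N_k = |{terms of depth ≤ k}|. Then N_0 = 1 and N_k = 1 + N_{k-1} for k ≥ 1 (one summand per function symbol, arity giving the exponent).
N_0 = 1
N_1 = 1 + 1 = 2
N_2 = 1 + 2 = 3
N_3 = 1 + 3 = 4
Explicitly: m, f2(m), f2(f2(m)), f2(f2(f2(m))).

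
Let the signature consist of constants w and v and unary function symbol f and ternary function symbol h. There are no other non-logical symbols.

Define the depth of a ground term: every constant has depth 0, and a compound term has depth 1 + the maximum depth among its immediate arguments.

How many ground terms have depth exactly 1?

If N_k denotes the number of depth-≤k ground terms, the 2 constants give N_0 = 2, and each function symbol of arity r contributes N_{k-1}^r new terms at level k: N_k = 2 + N_{k-1} + N_{k-1}^3.
N_0 = 2
N_1 = 2 + 2 + 2^3 = 12
Terms of depth exactly 1: N_1 − N_0 = 12 − 2 = 10.

10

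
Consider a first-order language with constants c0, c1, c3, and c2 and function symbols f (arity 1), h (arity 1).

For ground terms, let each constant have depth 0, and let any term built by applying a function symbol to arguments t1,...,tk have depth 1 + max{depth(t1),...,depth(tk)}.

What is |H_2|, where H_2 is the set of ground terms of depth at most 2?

28

Let N_k = |{terms of depth ≤ k}|. Then N_0 = 4 and N_k = 4 + N_{k-1} + N_{k-1} for k ≥ 1 (one summand per function symbol, arity giving the exponent).
N_0 = 4
N_1 = 4 + 4 + 4 = 12
N_2 = 4 + 12 + 12 = 28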